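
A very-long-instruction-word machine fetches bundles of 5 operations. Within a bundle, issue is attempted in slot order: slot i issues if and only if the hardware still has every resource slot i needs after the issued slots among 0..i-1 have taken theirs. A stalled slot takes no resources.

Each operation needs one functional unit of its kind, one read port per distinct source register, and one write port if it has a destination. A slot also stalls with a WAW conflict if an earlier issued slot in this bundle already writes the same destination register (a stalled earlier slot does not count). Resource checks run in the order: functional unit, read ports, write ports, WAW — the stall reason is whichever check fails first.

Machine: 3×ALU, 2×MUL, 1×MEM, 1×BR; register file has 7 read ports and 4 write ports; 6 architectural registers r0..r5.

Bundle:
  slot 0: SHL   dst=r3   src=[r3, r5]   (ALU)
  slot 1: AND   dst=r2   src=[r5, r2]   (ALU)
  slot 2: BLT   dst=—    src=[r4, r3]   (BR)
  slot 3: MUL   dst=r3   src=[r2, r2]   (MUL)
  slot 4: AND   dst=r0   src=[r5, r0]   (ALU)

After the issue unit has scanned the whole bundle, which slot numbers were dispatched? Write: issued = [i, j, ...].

issued = [0, 1, 2]

(0) want 1×ALU +2rd +1wr — yes → AL2|MU2|ME1|BR1|rd5|wr3
(1) want 1×ALU +2rd +1wr — yes → AL1|MU2|ME1|BR1|rd3|wr2
(2) want 1×BR +2rd +0wr — yes → AL1|MU2|ME1|BR0|rd1|wr2
(3) want 1×MUL +1rd +1wr — WAW → AL1|MU2|ME1|BR0|rd1|wr2
(4) want 1×ALU +2rd +1wr — RD_PORT → AL1|MU2|ME1|BR0|rd1|wr2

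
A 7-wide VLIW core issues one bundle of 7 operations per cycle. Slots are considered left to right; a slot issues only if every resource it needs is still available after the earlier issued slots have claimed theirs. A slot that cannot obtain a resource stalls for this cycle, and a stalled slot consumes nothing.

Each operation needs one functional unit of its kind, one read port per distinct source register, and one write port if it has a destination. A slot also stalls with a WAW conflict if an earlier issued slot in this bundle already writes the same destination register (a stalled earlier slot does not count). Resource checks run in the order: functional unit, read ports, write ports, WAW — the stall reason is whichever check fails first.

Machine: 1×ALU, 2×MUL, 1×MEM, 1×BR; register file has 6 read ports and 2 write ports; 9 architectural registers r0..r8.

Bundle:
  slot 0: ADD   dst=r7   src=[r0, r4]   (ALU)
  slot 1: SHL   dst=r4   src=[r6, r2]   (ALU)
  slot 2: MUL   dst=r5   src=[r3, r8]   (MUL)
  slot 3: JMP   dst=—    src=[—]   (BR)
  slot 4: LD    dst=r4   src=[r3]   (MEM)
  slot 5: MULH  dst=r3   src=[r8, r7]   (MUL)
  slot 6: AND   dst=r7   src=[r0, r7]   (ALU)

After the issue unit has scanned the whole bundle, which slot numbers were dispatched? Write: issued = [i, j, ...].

issued = [0, 2, 3]

slot 0 (ALU): ISSUE — free A0,Mu2,Ld1,B1 rp4 wp1
slot 1 (ALU): stall FU — free A0,Mu2,Ld1,B1 rp4 wp1
slot 2 (MUL): ISSUE — free A0,Mu1,Ld1,B1 rp2 wp0
slot 3 (BR): ISSUE — free A0,Mu1,Ld1,B0 rp2 wp0
slot 4 (MEM): stall WR_PORT — free A0,Mu1,Ld1,B0 rp2 wp0
slot 5 (MUL): stall WR_PORT — free A0,Mu1,Ld1,B0 rp2 wp0
slot 6 (ALU): stall FU — free A0,Mu1,Ld1,B0 rp2 wp0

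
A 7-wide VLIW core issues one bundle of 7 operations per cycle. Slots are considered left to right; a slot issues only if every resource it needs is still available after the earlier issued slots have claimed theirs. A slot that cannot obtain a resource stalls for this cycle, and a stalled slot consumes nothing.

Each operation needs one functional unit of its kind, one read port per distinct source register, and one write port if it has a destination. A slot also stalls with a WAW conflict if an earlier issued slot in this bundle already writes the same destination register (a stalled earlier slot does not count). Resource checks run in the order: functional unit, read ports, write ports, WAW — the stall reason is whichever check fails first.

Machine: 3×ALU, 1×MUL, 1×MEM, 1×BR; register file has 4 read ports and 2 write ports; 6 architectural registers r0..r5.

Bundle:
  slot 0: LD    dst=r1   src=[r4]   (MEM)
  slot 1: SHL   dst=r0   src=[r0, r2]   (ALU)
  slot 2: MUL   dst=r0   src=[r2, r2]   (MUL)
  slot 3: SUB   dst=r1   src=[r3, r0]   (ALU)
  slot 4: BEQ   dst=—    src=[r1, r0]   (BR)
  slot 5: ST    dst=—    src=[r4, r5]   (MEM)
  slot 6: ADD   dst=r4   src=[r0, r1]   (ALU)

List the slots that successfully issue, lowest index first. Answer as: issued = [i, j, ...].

slot 0 (MEM): ISSUE — free A3,Mu1,Ld0,B1 rp3 wp1
slot 1 (ALU): ISSUE — free A2,Mu1,Ld0,B1 rp1 wp0
slot 2 (MUL): stall WR_PORT — free A2,Mu1,Ld0,B1 rp1 wp0
slot 3 (ALU): stall RD_PORT — free A2,Mu1,Ld0,B1 rp1 wp0
slot 4 (BR): stall RD_PORT — free A2,Mu1,Ld0,B1 rp1 wp0
slot 5 (MEM): stall FU — free A2,Mu1,Ld0,B1 rp1 wp0
slot 6 (ALU): stall RD_PORT — free A2,Mu1,Ld0,B1 rp1 wp0

issued = [0, 1]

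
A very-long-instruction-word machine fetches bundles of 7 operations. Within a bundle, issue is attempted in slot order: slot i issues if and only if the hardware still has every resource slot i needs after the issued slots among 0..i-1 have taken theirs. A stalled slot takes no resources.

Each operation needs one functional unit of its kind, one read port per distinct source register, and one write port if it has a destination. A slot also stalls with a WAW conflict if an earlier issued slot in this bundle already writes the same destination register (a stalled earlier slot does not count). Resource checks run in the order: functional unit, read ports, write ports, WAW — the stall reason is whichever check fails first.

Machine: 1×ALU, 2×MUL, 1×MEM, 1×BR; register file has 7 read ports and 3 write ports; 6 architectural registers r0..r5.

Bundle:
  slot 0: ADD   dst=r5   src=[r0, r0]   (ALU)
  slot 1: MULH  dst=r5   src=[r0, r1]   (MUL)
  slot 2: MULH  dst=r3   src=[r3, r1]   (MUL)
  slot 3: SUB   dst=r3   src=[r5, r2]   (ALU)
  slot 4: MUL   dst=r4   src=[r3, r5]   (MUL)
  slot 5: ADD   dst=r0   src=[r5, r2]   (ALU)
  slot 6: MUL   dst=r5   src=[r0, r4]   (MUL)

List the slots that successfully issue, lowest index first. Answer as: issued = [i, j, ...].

issued = [0, 2, 4]

[0] ALU needs rd=1 wr=1: ok; after: ALU=0 MUL=2 MEM=1 BR=1, R=6, W=2
[1] MUL needs rd=2 wr=1: WAW; after: ALU=0 MUL=2 MEM=1 BR=1, R=6, W=2
[2] MUL needs rd=2 wr=1: ok; after: ALU=0 MUL=1 MEM=1 BR=1, R=4, W=1
[3] ALU needs rd=2 wr=1: FU; after: ALU=0 MUL=1 MEM=1 BR=1, R=4, W=1
[4] MUL needs rd=2 wr=1: ok; after: ALU=0 MUL=0 MEM=1 BR=1, R=2, W=0
[5] ALU needs rd=2 wr=1: FU; after: ALU=0 MUL=0 MEM=1 BR=1, R=2, W=0
[6] MUL needs rd=2 wr=1: FU; after: ALU=0 MUL=0 MEM=1 BR=1, R=2, W=0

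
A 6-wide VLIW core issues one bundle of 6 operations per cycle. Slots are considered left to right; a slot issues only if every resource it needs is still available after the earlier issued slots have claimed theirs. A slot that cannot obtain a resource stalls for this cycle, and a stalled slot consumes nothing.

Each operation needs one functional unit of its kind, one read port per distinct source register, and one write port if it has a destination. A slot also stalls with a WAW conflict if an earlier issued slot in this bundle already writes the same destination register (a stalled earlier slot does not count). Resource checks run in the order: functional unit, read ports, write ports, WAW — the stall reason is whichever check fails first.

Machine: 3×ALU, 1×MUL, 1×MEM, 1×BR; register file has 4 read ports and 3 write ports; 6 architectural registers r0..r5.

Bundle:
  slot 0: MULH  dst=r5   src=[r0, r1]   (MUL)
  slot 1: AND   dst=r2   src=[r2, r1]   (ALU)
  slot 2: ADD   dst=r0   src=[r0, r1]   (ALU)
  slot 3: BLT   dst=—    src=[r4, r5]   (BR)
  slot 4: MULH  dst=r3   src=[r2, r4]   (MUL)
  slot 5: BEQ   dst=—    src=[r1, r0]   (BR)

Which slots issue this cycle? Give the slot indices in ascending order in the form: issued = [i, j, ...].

issued = [0, 1]

[0] MUL needs rd=2 wr=1: ok; after: ALU=3 MUL=0 MEM=1 BR=1, R=2, W=2
[1] ALU needs rd=2 wr=1: ok; after: ALU=2 MUL=0 MEM=1 BR=1, R=0, W=1
[2] ALU needs rd=2 wr=1: RD_PORT; after: ALU=2 MUL=0 MEM=1 BR=1, R=0, W=1
[3] BR needs rd=2 wr=0: RD_PORT; after: ALU=2 MUL=0 MEM=1 BR=1, R=0, W=1
[4] MUL needs rd=2 wr=1: FU; after: ALU=2 MUL=0 MEM=1 BR=1, R=0, W=1
[5] BR needs rd=2 wr=0: RD_PORT; after: ALU=2 MUL=0 MEM=1 BR=1, R=0, W=1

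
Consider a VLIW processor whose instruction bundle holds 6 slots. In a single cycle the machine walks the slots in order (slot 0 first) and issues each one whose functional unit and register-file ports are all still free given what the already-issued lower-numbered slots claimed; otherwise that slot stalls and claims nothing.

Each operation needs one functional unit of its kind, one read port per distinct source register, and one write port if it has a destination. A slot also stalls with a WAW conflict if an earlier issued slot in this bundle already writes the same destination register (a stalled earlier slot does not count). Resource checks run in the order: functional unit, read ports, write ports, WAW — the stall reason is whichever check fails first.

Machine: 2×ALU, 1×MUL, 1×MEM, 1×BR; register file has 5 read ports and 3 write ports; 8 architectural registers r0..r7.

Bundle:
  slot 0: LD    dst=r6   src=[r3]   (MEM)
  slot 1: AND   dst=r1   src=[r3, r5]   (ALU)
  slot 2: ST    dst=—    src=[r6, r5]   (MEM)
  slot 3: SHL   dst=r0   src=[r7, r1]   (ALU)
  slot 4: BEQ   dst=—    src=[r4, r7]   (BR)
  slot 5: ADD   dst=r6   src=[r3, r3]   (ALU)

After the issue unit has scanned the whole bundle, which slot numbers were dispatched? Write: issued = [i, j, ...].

issued = [0, 1, 3]

[0] MEM needs rd=1 wr=1: ok; after: ALU=2 MUL=1 MEM=0 BR=1, R=4, W=2
[1] ALU needs rd=2 wr=1: ok; after: ALU=1 MUL=1 MEM=0 BR=1, R=2, W=1
[2] MEM needs rd=2 wr=0: FU; after: ALU=1 MUL=1 MEM=0 BR=1, R=2, W=1
[3] ALU needs rd=2 wr=1: ok; after: ALU=0 MUL=1 MEM=0 BR=1, R=0, W=0
[4] BR needs rd=2 wr=0: RD_PORT; after: ALU=0 MUL=1 MEM=0 BR=1, R=0, W=0
[5] ALU needs rd=1 wr=1: FU; after: ALU=0 MUL=1 MEM=0 BR=1, R=0, W=0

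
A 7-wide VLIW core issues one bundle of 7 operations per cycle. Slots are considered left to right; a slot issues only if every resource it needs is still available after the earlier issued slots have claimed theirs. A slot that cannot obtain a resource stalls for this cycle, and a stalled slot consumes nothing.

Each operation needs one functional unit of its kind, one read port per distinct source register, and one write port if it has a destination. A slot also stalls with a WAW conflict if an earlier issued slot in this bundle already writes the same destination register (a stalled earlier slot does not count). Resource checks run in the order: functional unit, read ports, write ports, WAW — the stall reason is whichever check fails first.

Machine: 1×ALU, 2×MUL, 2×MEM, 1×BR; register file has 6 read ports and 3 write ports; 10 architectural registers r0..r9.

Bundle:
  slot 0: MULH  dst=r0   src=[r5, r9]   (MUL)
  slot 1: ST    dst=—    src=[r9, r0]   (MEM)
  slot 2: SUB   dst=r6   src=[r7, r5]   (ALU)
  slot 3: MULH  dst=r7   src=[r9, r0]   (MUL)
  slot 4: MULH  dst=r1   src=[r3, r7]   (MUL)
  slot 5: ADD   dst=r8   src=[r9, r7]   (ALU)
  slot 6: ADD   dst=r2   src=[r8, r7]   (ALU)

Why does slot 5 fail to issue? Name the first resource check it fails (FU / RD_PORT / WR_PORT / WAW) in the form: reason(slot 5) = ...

#0 MUL src=r5,r9 dispatched  <A:1 Mu:1 Ld:2 B:1 rd:4 wr:2>
#1 MEM src=r9,r0 dispatched  <A:1 Mu:1 Ld:1 B:1 rd:2 wr:2>
#2 ALU src=r7,r5 dispatched  <A:0 Mu:1 Ld:1 B:1 rd:0 wr:1>
#3 MUL src=r9,r0 held:RD_PORT  <A:0 Mu:1 Ld:1 B:1 rd:0 wr:1>
#4 MUL src=r3,r7 held:RD_PORT  <A:0 Mu:1 Ld:1 B:1 rd:0 wr:1>
#5 ALU src=r9,r7 held:FU  <A:0 Mu:1 Ld:1 B:1 rd:0 wr:1>
#6 ALU src=r8,r7 held:FU  <A:0 Mu:1 Ld:1 B:1 rd:0 wr:1>

reason(slot 5) = FU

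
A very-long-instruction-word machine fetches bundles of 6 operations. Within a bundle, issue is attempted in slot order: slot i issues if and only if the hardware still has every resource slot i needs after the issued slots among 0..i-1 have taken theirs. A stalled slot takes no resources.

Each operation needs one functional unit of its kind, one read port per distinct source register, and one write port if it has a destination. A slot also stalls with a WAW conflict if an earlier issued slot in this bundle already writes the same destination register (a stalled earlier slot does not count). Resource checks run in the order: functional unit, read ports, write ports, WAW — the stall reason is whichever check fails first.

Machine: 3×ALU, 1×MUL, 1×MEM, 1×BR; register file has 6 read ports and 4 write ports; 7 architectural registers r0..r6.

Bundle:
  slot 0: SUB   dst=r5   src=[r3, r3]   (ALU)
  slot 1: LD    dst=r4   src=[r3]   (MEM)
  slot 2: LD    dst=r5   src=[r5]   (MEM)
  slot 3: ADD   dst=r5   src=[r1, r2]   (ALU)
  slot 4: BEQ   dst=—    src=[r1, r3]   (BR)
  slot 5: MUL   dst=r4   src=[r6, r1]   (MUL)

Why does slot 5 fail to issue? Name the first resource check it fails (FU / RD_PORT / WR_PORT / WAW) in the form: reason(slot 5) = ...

slot 0 (ALU): ISSUE — free A2,Mu1,Ld1,B1 rp5 wp3
slot 1 (MEM): ISSUE — free A2,Mu1,Ld0,B1 rp4 wp2
slot 2 (MEM): stall FU — free A2,Mu1,Ld0,B1 rp4 wp2
slot 3 (ALU): stall WAW — free A2,Mu1,Ld0,B1 rp4 wp2
slot 4 (BR): ISSUE — free A2,Mu1,Ld0,B0 rp2 wp2
slot 5 (MUL): stall WAW — free A2,Mu1,Ld0,B0 rp2 wp2

reason(slot 5) = WAW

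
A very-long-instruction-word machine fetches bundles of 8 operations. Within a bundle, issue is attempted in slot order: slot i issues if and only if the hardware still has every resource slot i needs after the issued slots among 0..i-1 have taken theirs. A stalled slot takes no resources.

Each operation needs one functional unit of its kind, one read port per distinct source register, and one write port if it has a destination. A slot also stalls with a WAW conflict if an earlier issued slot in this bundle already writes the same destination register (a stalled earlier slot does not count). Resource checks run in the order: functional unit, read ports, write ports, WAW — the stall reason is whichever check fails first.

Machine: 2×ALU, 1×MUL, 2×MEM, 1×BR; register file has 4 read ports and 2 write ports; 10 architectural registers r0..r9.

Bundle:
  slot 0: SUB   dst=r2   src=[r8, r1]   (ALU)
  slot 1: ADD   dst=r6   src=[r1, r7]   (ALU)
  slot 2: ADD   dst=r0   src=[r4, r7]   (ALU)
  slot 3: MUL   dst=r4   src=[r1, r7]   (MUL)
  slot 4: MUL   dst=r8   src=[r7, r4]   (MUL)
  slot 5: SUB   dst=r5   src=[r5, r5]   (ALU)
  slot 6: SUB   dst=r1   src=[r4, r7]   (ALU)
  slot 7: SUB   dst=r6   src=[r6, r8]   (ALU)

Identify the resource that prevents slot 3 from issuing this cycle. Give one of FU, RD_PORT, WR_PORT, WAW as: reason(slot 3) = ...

[0] ALU needs rd=2 wr=1: ok; after: ALU=1 MUL=1 MEM=2 BR=1, R=2, W=1
[1] ALU needs rd=2 wr=1: ok; after: ALU=0 MUL=1 MEM=2 BR=1, R=0, W=0
[2] ALU needs rd=2 wr=1: FU; after: ALU=0 MUL=1 MEM=2 BR=1, R=0, W=0
[3] MUL needs rd=2 wr=1: RD_PORT; after: ALU=0 MUL=1 MEM=2 BR=1, R=0, W=0
[4] MUL needs rd=2 wr=1: RD_PORT; after: ALU=0 MUL=1 MEM=2 BR=1, R=0, W=0
[5] ALU needs rd=1 wr=1: FU; after: ALU=0 MUL=1 MEM=2 BR=1, R=0, W=0
[6] ALU needs rd=2 wr=1: FU; after: ALU=0 MUL=1 MEM=2 BR=1, R=0, W=0
[7] ALU needs rd=2 wr=1: FU; after: ALU=0 MUL=1 MEM=2 BR=1, R=0, W=0

reason(slot 3) = RD_PORT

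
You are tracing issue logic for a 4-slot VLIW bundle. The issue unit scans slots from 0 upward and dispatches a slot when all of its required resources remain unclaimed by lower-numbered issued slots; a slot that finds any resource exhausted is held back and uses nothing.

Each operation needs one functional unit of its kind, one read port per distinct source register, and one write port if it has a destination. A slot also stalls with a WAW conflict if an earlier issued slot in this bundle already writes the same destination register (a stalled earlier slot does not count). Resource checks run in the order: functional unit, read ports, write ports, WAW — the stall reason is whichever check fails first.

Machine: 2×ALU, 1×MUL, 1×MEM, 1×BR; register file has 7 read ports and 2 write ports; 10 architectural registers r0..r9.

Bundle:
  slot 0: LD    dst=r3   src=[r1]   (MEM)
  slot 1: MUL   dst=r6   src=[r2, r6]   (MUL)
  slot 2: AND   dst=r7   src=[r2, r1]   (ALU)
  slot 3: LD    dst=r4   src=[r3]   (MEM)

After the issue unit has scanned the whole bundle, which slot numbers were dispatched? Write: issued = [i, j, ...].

slot 0 (MEM): ISSUE — free A2,Mu1,Ld0,B1 rp6 wp1
slot 1 (MUL): ISSUE — free A2,Mu0,Ld0,B1 rp4 wp0
slot 2 (ALU): stall WR_PORT — free A2,Mu0,Ld0,B1 rp4 wp0
slot 3 (MEM): stall FU — free A2,Mu0,Ld0,B1 rp4 wp0

issued = [0, 1]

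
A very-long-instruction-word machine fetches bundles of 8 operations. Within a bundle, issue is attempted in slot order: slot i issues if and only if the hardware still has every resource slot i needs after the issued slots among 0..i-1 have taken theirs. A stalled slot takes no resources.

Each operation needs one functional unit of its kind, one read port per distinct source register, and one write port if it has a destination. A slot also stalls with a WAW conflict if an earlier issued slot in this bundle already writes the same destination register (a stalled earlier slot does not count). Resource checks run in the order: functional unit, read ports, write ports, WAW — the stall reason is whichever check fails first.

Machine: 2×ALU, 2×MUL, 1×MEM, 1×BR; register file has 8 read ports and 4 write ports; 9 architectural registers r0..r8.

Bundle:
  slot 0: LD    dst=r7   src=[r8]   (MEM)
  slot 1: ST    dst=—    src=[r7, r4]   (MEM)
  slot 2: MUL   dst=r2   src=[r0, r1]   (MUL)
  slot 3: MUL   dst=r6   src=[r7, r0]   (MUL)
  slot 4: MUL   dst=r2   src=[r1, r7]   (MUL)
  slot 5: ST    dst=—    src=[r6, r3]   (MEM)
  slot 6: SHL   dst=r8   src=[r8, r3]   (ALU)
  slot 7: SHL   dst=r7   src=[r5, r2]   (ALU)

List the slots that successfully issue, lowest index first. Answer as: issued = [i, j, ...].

issued = [0, 2, 3, 6]

  0. MEM→r7 ⇒ go  {2A/2Mu/0Ld/1B | 7r 3w}
  1. MEM ⇒ no(FU)  {2A/2Mu/0Ld/1B | 7r 3w}
  2. MUL→r2 ⇒ go  {2A/1Mu/0Ld/1B | 5r 2w}
  3. MUL→r6 ⇒ go  {2A/0Mu/0Ld/1B | 3r 1w}
  4. MUL→r2 ⇒ no(FU)  {2A/0Mu/0Ld/1B | 3r 1w}
  5. MEM ⇒ no(FU)  {2A/0Mu/0Ld/1B | 3r 1w}
  6. ALU→r8 ⇒ go  {1A/0Mu/0Ld/1B | 1r 0w}
  7. ALU→r7 ⇒ no(RD_PORT)  {1A/0Mu/0Ld/1B | 1r 0w}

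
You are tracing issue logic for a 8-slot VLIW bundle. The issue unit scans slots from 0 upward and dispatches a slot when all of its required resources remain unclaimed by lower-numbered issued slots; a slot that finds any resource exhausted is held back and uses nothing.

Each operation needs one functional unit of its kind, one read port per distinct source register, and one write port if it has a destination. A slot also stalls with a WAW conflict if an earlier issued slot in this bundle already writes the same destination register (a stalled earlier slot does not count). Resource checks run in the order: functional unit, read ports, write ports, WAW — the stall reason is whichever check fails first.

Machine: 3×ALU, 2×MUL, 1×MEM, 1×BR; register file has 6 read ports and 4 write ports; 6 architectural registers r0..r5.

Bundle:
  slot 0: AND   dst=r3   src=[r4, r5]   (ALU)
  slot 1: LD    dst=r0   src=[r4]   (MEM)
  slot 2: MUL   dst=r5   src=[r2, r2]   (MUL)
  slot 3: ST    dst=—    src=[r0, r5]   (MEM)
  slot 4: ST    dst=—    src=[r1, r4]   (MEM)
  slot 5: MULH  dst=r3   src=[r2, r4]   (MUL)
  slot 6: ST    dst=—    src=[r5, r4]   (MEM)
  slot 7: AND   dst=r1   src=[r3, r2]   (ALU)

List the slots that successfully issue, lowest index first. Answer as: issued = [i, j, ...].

slot 0 (ALU): ISSUE — free A2,Mu2,Ld1,B1 rp4 wp3
slot 1 (MEM): ISSUE — free A2,Mu2,Ld0,B1 rp3 wp2
slot 2 (MUL): ISSUE — free A2,Mu1,Ld0,B1 rp2 wp1
slot 3 (MEM): stall FU — free A2,Mu1,Ld0,B1 rp2 wp1
slot 4 (MEM): stall FU — free A2,Mu1,Ld0,B1 rp2 wp1
slot 5 (MUL): stall WAW — free A2,Mu1,Ld0,B1 rp2 wp1
slot 6 (MEM): stall FU — free A2,Mu1,Ld0,B1 rp2 wp1
slot 7 (ALU): ISSUE — free A1,Mu1,Ld0,B1 rp0 wp0

issued = [0, 1, 2, 7]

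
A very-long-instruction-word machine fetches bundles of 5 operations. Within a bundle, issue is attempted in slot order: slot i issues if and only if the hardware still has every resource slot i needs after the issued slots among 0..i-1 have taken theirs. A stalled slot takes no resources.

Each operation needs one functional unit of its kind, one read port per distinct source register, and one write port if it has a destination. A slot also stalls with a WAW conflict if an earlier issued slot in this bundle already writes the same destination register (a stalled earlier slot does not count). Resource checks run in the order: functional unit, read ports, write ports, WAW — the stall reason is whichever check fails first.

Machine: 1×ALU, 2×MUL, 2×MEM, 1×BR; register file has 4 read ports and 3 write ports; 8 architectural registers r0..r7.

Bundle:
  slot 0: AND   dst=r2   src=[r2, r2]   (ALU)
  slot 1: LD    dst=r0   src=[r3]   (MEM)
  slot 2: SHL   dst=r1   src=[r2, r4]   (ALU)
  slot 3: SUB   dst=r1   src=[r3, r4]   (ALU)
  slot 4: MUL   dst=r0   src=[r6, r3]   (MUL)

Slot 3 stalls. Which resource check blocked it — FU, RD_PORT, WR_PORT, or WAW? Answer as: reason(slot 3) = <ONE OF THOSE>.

  0. ALU→r2 ⇒ go  {0A/2Mu/2Ld/1B | 3r 2w}
  1. MEM→r0 ⇒ go  {0A/2Mu/1Ld/1B | 2r 1w}
  2. ALU→r1 ⇒ no(FU)  {0A/2Mu/1Ld/1B | 2r 1w}
  3. ALU→r1 ⇒ no(FU)  {0A/2Mu/1Ld/1B | 2r 1w}
  4. MUL→r0 ⇒ no(WAW)  {0A/2Mu/1Ld/1B | 2r 1w}

reason(slot 3) = FU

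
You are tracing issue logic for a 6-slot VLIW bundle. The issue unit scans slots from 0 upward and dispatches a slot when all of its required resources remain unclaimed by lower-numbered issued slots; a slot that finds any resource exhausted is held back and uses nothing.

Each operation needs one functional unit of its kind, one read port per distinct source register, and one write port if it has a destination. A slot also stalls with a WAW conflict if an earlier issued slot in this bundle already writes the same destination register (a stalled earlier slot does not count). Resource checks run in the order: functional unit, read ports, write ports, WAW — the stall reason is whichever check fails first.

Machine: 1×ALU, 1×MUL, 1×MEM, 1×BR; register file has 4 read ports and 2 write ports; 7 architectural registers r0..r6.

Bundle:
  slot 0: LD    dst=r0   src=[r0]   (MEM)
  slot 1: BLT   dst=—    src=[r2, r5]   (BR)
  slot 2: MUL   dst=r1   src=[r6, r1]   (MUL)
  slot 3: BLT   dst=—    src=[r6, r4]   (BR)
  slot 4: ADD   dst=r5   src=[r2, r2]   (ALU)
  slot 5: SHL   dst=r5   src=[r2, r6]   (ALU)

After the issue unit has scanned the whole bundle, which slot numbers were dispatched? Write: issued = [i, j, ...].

  0. MEM→r0 ⇒ go  {1A/1Mu/0Ld/1B | 3r 1w}
  1. BR ⇒ go  {1A/1Mu/0Ld/0B | 1r 1w}
  2. MUL→r1 ⇒ no(RD_PORT)  {1A/1Mu/0Ld/0B | 1r 1w}
  3. BR ⇒ no(FU)  {1A/1Mu/0Ld/0B | 1r 1w}
  4. ALU→r5 ⇒ go  {0A/1Mu/0Ld/0B | 0r 0w}
  5. ALU→r5 ⇒ no(FU)  {0A/1Mu/0Ld/0B | 0r 0w}

issued = [0, 1, 4]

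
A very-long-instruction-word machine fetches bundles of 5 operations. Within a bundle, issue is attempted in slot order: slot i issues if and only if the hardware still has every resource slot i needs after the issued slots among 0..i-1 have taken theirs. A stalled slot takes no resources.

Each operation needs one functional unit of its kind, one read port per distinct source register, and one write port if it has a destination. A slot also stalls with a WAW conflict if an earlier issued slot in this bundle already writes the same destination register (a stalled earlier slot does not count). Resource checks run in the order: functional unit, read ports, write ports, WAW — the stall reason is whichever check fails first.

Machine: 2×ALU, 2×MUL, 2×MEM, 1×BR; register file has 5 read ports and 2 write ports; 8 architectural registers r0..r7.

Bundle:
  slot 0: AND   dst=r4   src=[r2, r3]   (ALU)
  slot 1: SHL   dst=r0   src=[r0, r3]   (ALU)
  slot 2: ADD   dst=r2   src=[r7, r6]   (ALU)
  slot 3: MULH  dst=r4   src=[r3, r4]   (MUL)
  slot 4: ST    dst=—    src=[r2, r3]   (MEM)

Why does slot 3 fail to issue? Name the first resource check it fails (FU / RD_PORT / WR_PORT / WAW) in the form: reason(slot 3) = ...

[0] ALU needs rd=2 wr=1: ok; after: ALU=1 MUL=2 MEM=2 BR=1, R=3, W=1
[1] ALU needs rd=2 wr=1: ok; after: ALU=0 MUL=2 MEM=2 BR=1, R=1, W=0
[2] ALU needs rd=2 wr=1: FU; after: ALU=0 MUL=2 MEM=2 BR=1, R=1, W=0
[3] MUL needs rd=2 wr=1: RD_PORT; after: ALU=0 MUL=2 MEM=2 BR=1, R=1, W=0
[4] MEM needs rd=2 wr=0: RD_PORT; after: ALU=0 MUL=2 MEM=2 BR=1, R=1, W=0

reason(slot 3) = RD_PORT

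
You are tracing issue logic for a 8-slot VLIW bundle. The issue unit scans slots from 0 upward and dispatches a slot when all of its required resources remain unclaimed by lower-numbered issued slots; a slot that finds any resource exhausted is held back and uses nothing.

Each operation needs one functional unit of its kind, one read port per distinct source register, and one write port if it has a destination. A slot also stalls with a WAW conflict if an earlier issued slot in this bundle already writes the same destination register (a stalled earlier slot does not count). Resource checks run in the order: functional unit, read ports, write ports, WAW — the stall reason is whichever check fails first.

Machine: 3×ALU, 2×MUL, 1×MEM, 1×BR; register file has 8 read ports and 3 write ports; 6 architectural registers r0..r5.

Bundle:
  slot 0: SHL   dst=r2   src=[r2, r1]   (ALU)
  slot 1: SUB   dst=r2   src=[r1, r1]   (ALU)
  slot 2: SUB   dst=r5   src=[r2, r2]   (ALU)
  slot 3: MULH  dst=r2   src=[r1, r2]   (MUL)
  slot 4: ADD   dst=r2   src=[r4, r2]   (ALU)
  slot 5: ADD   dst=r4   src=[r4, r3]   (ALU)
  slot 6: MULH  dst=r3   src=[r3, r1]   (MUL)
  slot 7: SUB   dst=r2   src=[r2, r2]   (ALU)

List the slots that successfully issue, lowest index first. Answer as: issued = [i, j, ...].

(0) want 1×ALU +2rd +1wr — yes → AL2|MU2|ME1|BR1|rd6|wr2
(1) want 1×ALU +1rd +1wr — WAW → AL2|MU2|ME1|BR1|rd6|wr2
(2) want 1×ALU +1rd +1wr — yes → AL1|MU2|ME1|BR1|rd5|wr1
(3) want 1×MUL +2rd +1wr — WAW → AL1|MU2|ME1|BR1|rd5|wr1
(4) want 1×ALU +2rd +1wr — WAW → AL1|MU2|ME1|BR1|rd5|wr1
(5) want 1×ALU +2rd +1wr — yes → AL0|MU2|ME1|BR1|rd3|wr0
(6) want 1×MUL +2rd +1wr — WR_PORT → AL0|MU2|ME1|BR1|rd3|wr0
(7) want 1×ALU +1rd +1wr — FU → AL0|MU2|ME1|BR1|rd3|wr0

issued = [0, 2, 5]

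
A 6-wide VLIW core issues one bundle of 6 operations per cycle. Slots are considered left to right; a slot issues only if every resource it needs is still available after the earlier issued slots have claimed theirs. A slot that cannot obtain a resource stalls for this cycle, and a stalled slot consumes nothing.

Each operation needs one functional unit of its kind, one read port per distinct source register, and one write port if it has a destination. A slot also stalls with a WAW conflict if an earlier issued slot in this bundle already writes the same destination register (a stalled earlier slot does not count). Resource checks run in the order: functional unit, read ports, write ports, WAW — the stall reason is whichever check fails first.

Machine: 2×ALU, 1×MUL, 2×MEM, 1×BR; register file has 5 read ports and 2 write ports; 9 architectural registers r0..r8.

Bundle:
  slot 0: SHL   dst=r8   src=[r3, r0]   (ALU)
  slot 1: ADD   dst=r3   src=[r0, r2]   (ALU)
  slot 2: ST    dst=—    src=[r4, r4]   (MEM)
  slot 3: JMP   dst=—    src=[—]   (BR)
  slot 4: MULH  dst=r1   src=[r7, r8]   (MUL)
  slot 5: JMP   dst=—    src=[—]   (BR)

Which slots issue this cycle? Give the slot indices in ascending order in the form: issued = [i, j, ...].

issued = [0, 1, 2, 3]

#0 ALU src=r3,r0 dispatched  <A:1 Mu:1 Ld:2 B:1 rd:3 wr:1>
#1 ALU src=r0,r2 dispatched  <A:0 Mu:1 Ld:2 B:1 rd:1 wr:0>
#2 MEM src=r4,r4 dispatched  <A:0 Mu:1 Ld:1 B:1 rd:0 wr:0>
#3 BR src=- dispatched  <A:0 Mu:1 Ld:1 B:0 rd:0 wr:0>
#4 MUL src=r7,r8 held:RD_PORT  <A:0 Mu:1 Ld:1 B:0 rd:0 wr:0>
#5 BR src=- held:FU  <A:0 Mu:1 Ld:1 B:0 rd:0 wr:0>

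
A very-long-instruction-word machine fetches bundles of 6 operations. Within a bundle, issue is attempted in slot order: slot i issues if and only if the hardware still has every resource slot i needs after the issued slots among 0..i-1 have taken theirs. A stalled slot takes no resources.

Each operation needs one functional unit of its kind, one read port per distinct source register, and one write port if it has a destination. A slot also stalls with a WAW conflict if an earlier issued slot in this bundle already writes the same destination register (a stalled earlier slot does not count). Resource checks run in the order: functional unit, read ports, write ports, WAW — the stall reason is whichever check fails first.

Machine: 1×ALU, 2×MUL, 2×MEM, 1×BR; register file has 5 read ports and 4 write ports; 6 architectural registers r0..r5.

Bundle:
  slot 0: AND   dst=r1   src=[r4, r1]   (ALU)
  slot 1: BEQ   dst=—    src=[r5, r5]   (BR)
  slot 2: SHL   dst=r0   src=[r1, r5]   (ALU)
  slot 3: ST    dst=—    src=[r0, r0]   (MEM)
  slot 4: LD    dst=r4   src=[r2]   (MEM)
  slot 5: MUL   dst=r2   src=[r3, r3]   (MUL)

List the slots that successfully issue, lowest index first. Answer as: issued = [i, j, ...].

(0) want 1×ALU +2rd +1wr — yes → AL0|MU2|ME2|BR1|rd3|wr3
(1) want 1×BR +1rd +0wr — yes → AL0|MU2|ME2|BR0|rd2|wr3
(2) want 1×ALU +2rd +1wr — FU → AL0|MU2|ME2|BR0|rd2|wr3
(3) want 1×MEM +1rd +0wr — yes → AL0|MU2|ME1|BR0|rd1|wr3
(4) want 1×MEM +1rd +1wr — yes → AL0|MU2|ME0|BR0|rd0|wr2
(5) want 1×MUL +1rd +1wr — RD_PORT → AL0|MU2|ME0|BR0|rd0|wr2

issued = [0, 1, 3, 4]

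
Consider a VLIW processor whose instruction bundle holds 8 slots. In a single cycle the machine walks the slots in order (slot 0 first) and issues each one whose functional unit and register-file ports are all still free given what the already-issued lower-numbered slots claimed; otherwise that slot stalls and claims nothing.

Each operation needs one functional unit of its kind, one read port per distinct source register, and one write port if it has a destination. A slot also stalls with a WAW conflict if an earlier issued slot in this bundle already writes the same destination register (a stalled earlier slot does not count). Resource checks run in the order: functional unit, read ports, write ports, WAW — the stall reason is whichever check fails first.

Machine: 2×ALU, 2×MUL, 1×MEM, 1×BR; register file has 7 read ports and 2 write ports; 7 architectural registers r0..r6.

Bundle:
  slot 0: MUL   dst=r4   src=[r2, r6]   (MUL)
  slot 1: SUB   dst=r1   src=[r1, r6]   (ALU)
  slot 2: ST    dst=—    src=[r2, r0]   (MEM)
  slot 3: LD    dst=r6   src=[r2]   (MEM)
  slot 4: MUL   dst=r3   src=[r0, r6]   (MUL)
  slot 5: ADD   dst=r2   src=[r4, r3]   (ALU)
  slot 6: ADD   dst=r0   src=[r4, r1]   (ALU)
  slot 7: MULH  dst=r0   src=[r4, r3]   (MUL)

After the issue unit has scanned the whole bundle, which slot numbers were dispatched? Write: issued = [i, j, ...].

issued = [0, 1, 2]

  0. MUL→r4 ⇒ go  {2A/1Mu/1Ld/1B | 5r 1w}
  1. ALU→r1 ⇒ go  {1A/1Mu/1Ld/1B | 3r 0w}
  2. MEM ⇒ go  {1A/1Mu/0Ld/1B | 1r 0w}
  3. MEM→r6 ⇒ no(FU)  {1A/1Mu/0Ld/1B | 1r 0w}
  4. MUL→r3 ⇒ no(RD_PORT)  {1A/1Mu/0Ld/1B | 1r 0w}
  5. ALU→r2 ⇒ no(RD_PORT)  {1A/1Mu/0Ld/1B | 1r 0w}
  6. ALU→r0 ⇒ no(RD_PORT)  {1A/1Mu/0Ld/1B | 1r 0w}
  7. MUL→r0 ⇒ no(RD_PORT)  {1A/1Mu/0Ld/1B | 1r 0w}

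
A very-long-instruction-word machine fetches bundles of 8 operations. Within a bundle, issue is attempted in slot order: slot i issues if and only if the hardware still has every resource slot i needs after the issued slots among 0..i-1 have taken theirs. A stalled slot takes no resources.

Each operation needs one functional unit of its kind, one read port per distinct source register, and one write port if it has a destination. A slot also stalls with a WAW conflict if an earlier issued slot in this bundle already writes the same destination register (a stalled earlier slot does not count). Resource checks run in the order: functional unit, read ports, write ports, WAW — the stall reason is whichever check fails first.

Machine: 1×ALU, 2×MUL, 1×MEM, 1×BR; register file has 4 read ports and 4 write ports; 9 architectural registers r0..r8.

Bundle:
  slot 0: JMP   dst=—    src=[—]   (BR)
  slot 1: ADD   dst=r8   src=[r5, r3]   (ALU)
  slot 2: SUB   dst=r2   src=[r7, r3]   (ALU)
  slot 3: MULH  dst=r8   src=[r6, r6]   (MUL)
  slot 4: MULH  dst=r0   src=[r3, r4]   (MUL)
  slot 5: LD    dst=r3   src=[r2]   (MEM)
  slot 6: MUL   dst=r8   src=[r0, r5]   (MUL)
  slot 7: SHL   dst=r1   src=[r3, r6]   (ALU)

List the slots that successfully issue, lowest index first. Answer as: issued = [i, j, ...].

[0] BR needs rd=0 wr=0: ok; after: ALU=1 MUL=2 MEM=1 BR=0, R=4, W=4
[1] ALU needs rd=2 wr=1: ok; after: ALU=0 MUL=2 MEM=1 BR=0, R=2, W=3
[2] ALU needs rd=2 wr=1: FU; after: ALU=0 MUL=2 MEM=1 BR=0, R=2, W=3
[3] MUL needs rd=1 wr=1: WAW; after: ALU=0 MUL=2 MEM=1 BR=0, R=2, W=3
[4] MUL needs rd=2 wr=1: ok; after: ALU=0 MUL=1 MEM=1 BR=0, R=0, W=2
[5] MEM needs rd=1 wr=1: RD_PORT; after: ALU=0 MUL=1 MEM=1 BR=0, R=0, W=2
[6] MUL needs rd=2 wr=1: RD_PORT; after: ALU=0 MUL=1 MEM=1 BR=0, R=0, W=2
[7] ALU needs rd=2 wr=1: FU; after: ALU=0 MUL=1 MEM=1 BR=0, R=0, W=2

issued = [0, 1, 4]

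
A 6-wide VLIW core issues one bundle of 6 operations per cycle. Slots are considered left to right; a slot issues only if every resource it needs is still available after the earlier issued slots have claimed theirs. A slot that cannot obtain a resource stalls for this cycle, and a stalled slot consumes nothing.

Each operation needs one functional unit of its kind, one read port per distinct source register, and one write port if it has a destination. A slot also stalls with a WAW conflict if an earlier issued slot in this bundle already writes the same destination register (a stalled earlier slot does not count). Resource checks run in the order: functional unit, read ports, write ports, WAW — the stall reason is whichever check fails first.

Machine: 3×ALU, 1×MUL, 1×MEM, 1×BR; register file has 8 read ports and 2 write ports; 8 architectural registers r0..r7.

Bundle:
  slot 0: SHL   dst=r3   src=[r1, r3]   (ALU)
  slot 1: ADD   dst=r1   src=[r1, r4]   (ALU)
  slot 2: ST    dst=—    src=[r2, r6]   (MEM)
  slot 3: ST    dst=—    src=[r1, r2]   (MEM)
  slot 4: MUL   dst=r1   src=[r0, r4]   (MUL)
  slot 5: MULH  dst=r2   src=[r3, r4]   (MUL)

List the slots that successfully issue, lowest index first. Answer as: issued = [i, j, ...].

issued = [0, 1, 2]

(0) want 1×ALU +2rd +1wr — yes → AL2|MU1|ME1|BR1|rd6|wr1
(1) want 1×ALU +2rd +1wr — yes → AL1|MU1|ME1|BR1|rd4|wr0
(2) want 1×MEM +2rd +0wr — yes → AL1|MU1|ME0|BR1|rd2|wr0
(3) want 1×MEM +2rd +0wr — FU → AL1|MU1|ME0|BR1|rd2|wr0
(4) want 1×MUL +2rd +1wr — WR_PORT → AL1|MU1|ME0|BR1|rd2|wr0
(5) want 1×MUL +2rd +1wr — WR_PORT → AL1|MU1|ME0|BR1|rd2|wr0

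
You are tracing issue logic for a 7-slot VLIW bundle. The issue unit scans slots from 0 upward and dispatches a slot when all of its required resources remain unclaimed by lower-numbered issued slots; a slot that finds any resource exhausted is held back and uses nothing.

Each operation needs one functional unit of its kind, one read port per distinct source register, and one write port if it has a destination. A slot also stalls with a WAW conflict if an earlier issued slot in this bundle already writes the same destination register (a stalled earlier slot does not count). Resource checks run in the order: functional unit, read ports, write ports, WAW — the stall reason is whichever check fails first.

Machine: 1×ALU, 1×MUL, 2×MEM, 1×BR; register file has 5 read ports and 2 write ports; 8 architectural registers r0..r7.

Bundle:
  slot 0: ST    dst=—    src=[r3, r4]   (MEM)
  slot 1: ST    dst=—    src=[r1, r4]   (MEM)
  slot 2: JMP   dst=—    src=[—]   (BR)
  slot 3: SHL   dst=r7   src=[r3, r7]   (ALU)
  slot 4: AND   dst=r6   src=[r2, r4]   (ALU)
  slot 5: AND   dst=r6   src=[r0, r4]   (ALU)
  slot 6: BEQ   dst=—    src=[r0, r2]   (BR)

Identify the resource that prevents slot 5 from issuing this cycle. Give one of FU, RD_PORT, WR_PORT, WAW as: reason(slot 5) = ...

(0) want 1×MEM +2rd +0wr — yes → AL1|MU1|ME1|BR1|rd3|wr2
(1) want 1×MEM +2rd +0wr — yes → AL1|MU1|ME0|BR1|rd1|wr2
(2) want 1×BR +0rd +0wr — yes → AL1|MU1|ME0|BR0|rd1|wr2
(3) want 1×ALU +2rd +1wr — RD_PORT → AL1|MU1|ME0|BR0|rd1|wr2
(4) want 1×ALU +2rd +1wr — RD_PORT → AL1|MU1|ME0|BR0|rd1|wr2
(5) want 1×ALU +2rd +1wr — RD_PORT → AL1|MU1|ME0|BR0|rd1|wr2
(6) want 1×BR +2rd +0wr — FU → AL1|MU1|ME0|BR0|rd1|wr2

reason(slot 5) = RD_PORT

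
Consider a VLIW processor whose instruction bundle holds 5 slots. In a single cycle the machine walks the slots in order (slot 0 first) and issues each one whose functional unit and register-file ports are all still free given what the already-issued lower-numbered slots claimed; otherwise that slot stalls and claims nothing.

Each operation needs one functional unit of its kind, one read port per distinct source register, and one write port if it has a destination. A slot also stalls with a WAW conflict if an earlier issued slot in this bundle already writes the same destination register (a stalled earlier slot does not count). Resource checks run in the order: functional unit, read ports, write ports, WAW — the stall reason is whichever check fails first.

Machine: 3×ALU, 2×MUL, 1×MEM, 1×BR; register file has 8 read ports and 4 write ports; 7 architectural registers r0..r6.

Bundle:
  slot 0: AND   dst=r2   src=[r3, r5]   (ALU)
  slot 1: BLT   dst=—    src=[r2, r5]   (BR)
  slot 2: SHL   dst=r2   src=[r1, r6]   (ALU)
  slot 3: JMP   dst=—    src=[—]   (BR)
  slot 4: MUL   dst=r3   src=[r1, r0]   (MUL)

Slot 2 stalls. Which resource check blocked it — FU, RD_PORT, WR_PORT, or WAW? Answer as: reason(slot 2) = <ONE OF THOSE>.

reason(slot 2) = WAW

(0) want 1×ALU +2rd +1wr — yes → AL2|MU2|ME1|BR1|rd6|wr3
(1) want 1×BR +2rd +0wr — yes → AL2|MU2|ME1|BR0|rd4|wr3
(2) want 1×ALU +2rd +1wr — WAW → AL2|MU2|ME1|BR0|rd4|wr3
(3) want 1×BR +0rd +0wr — FU → AL2|MU2|ME1|BR0|rd4|wr3
(4) want 1×MUL +2rd +1wr — yes → AL2|MU1|ME1|BR0|rd2|wr2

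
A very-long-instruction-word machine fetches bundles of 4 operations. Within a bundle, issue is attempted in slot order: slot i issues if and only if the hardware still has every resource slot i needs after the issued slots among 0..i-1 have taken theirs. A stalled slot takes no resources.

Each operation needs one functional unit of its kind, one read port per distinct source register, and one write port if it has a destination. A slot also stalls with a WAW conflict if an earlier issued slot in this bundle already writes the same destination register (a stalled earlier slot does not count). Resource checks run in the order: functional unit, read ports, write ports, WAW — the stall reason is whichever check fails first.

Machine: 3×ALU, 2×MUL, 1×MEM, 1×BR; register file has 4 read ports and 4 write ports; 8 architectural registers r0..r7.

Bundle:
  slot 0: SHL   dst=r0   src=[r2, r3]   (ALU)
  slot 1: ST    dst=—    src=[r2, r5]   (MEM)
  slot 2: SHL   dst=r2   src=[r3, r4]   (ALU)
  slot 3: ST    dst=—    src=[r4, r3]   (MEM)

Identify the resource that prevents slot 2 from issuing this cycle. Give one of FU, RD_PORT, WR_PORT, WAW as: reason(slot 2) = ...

reason(slot 2) = RD_PORT

(0) want 1×ALU +2rd +1wr — yes → AL2|MU2|ME1|BR1|rd2|wr3
(1) want 1×MEM +2rd +0wr — yes → AL2|MU2|ME0|BR1|rd0|wr3
(2) want 1×ALU +2rd +1wr — RD_PORT → AL2|MU2|ME0|BR1|rd0|wr3
(3) want 1×MEM +2rd +0wr — FU → AL2|MU2|ME0|BR1|rd0|wr3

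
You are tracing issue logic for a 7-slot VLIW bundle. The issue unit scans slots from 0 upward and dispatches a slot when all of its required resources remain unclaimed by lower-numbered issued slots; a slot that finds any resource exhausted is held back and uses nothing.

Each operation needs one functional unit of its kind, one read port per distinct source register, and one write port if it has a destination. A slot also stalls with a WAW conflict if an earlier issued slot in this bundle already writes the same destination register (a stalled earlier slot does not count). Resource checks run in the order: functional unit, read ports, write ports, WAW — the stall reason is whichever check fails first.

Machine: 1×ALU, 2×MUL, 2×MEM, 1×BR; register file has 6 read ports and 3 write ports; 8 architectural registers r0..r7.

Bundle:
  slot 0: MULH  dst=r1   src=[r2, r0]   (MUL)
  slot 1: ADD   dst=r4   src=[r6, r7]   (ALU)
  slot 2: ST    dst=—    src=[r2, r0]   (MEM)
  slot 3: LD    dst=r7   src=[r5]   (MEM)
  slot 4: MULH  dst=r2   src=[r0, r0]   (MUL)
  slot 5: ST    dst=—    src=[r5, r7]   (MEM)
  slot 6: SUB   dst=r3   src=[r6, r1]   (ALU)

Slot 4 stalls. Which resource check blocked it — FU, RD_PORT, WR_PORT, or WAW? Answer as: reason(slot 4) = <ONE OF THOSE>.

(0) want 1×MUL +2rd +1wr — yes → AL1|MU1|ME2|BR1|rd4|wr2
(1) want 1×ALU +2rd +1wr — yes → AL0|MU1|ME2|BR1|rd2|wr1
(2) want 1×MEM +2rd +0wr — yes → AL0|MU1|ME1|BR1|rd0|wr1
(3) want 1×MEM +1rd +1wr — RD_PORT → AL0|MU1|ME1|BR1|rd0|wr1
(4) want 1×MUL +1rd +1wr — RD_PORT → AL0|MU1|ME1|BR1|rd0|wr1
(5) want 1×MEM +2rd +0wr — RD_PORT → AL0|MU1|ME1|BR1|rd0|wr1
(6) want 1×ALU +2rd +1wr — FU → AL0|MU1|ME1|BR1|rd0|wr1

reason(slot 4) = RD_PORT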